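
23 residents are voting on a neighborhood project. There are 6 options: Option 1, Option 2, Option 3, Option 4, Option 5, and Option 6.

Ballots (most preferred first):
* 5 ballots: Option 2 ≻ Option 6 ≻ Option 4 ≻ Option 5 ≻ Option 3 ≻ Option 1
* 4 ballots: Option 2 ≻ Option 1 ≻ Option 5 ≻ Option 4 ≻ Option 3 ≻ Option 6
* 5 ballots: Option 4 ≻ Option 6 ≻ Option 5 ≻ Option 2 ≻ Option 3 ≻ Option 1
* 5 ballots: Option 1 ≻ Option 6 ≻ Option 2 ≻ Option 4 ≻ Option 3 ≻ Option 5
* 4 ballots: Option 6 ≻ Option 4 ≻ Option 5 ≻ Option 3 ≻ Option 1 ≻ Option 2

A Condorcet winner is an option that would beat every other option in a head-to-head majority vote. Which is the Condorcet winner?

Option 6 vs Option 1: 14–9
Option 6 vs Option 2: 14–9
Option 6 vs Option 3: 19–4
Option 6 vs Option 4: 14–9
Option 6 vs Option 5: 19–4
Option 6 beats every other option.

Option 6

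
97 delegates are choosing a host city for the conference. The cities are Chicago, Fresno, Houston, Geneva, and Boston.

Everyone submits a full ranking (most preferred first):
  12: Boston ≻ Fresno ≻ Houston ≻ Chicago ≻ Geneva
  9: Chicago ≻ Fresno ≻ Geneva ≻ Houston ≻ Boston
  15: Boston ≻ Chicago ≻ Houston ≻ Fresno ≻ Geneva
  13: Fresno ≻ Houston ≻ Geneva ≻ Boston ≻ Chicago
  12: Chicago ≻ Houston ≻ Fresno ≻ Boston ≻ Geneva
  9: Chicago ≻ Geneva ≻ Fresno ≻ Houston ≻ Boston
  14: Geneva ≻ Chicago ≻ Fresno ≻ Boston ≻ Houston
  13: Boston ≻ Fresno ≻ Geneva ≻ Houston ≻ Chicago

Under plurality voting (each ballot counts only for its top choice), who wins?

First-place votes: Chicago 30, Fresno 13, Houston 0, Geneva 14, Boston 40.

Boston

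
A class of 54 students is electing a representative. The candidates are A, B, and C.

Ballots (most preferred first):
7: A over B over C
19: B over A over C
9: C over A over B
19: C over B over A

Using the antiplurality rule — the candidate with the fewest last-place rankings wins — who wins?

Last-place votes: A 19, B 9, C 26.

B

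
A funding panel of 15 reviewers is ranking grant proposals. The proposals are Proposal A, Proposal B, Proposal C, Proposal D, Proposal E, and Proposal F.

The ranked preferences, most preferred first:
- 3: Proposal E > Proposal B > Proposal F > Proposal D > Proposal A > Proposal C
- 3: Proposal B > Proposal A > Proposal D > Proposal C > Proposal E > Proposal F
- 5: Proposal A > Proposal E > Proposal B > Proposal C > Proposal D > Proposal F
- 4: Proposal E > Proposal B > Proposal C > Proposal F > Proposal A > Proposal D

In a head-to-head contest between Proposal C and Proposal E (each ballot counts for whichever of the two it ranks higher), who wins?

Proposal C is ranked above Proposal E on 3 ballots; Proposal E above Proposal C on 12.

Proposal E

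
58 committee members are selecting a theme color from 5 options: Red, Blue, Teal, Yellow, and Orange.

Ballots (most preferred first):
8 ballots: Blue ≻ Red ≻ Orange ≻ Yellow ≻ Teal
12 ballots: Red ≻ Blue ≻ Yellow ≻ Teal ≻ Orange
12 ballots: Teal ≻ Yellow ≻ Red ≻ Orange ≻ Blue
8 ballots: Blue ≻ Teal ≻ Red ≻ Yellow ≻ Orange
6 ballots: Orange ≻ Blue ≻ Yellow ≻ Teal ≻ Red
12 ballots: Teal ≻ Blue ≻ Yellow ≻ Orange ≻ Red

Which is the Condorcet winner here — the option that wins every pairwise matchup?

Blue vs Red: 34–24
Blue vs Teal: 34–24
Blue vs Yellow: 46–12
Blue vs Orange: 40–18
Blue beats every other option.

Blue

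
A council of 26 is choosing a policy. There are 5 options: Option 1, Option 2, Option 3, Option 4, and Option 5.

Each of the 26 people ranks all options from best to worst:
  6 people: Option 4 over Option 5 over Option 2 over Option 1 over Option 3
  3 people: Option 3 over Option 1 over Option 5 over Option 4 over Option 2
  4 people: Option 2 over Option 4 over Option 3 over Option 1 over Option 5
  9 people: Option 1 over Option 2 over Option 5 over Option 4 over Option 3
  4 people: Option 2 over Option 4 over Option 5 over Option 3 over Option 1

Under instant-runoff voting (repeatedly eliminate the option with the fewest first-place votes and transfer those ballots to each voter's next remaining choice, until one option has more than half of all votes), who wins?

Round 1: Option 1 9, Option 2 8, Option 3 3, Option 4 6, Option 5 0. Option 5 eliminated.
Round 2: Option 1 9, Option 2 8, Option 3 3, Option 4 6. Option 3 eliminated.
Round 3: Option 1 12, Option 2 8, Option 4 6. Option 4 eliminated.
Round 4: Option 1 12, Option 2 14. Option 2 has a majority (≥14).

Option 2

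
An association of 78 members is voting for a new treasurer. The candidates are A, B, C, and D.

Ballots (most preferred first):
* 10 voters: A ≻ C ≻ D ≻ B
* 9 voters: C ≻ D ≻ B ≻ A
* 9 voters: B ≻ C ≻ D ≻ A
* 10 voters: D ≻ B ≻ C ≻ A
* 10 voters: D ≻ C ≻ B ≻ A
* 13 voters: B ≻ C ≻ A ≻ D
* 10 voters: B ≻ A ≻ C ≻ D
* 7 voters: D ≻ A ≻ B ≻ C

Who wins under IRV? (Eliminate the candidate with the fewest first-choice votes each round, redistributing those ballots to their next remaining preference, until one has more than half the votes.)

Round 1: A 10, B 32, C 9, D 27. C eliminated.
Round 2: A 10, B 32, D 36. A eliminated.
Round 3: B 32, D 46. D has a majority (≥40).

D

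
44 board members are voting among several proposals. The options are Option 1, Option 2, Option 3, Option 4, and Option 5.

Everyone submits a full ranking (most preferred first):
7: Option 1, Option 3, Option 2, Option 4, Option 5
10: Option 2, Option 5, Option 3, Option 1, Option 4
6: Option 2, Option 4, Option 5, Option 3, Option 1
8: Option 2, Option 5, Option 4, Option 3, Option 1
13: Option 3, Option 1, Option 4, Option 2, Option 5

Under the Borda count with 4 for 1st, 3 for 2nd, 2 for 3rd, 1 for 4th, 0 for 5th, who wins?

Option 2

Option 1: 7×4 + 10×1 + 6×0 + 8×0 + 13×3 = 77
Option 2: 7×2 + 10×4 + 6×4 + 8×4 + 13×1 = 123
Option 3: 7×3 + 10×2 + 6×1 + 8×1 + 13×4 = 107
Option 4: 7×1 + 10×0 + 6×3 + 8×2 + 13×2 = 67
Option 5: 7×0 + 10×3 + 6×2 + 8×3 + 13×0 = 66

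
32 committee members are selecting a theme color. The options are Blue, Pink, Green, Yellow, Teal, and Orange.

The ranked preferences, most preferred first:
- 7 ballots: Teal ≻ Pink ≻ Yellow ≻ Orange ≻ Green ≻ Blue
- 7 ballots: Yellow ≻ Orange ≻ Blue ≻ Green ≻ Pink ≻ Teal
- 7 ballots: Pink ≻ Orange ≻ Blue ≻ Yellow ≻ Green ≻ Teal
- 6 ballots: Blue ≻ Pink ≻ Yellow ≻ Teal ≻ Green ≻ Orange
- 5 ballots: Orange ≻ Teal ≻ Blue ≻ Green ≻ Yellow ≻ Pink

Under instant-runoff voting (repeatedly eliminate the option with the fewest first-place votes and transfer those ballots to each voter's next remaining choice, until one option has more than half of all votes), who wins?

Pink

Round 1: Blue 6, Pink 7, Green 0, Yellow 7, Teal 7, Orange 5. Green eliminated.
Round 2: Blue 6, Pink 7, Yellow 7, Teal 7, Orange 5. Orange eliminated.
Round 3: Blue 6, Pink 7, Yellow 7, Teal 12. Blue eliminated.
Round 4: Pink 13, Yellow 7, Teal 12. Yellow eliminated.
Round 5: Pink 20, Teal 12. Pink has a majority (≥17).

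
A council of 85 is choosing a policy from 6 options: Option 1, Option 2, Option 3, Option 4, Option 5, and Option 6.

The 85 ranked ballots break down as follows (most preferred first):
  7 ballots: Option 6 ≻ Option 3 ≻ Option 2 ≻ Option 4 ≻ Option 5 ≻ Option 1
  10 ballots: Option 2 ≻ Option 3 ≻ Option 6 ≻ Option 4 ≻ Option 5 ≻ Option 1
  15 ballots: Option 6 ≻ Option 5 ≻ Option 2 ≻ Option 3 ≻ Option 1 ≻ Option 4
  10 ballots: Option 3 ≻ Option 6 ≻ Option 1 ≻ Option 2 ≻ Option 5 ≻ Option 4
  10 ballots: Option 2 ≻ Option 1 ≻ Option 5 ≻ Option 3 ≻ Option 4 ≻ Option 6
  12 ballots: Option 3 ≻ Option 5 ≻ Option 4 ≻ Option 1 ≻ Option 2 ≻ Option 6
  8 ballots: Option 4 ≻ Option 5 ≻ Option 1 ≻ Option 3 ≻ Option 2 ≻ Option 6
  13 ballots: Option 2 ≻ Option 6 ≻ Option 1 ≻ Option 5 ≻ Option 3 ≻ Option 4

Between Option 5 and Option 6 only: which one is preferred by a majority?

Option 6

Option 5 is ranked above Option 6 on 30 ballots; Option 6 above Option 5 on 55.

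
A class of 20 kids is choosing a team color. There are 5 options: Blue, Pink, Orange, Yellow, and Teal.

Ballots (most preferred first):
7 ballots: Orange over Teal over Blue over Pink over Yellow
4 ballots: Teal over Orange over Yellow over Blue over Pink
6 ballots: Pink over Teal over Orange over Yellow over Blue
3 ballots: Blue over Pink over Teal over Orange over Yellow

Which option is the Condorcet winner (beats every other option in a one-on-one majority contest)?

Teal

Teal vs Blue: 17–3
Teal vs Pink: 11–9
Teal vs Orange: 13–7
Teal vs Yellow: 20–0
Teal beats every other option.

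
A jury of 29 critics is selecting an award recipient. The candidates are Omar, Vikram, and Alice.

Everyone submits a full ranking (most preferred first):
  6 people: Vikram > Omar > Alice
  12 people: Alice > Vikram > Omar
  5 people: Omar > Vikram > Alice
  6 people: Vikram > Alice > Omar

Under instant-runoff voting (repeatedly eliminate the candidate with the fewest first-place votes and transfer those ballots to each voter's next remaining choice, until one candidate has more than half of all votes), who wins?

Vikram

Round 1: Omar 5, Vikram 12, Alice 12. Omar eliminated.
Round 2: Vikram 17, Alice 12. Vikram has a majority (≥15).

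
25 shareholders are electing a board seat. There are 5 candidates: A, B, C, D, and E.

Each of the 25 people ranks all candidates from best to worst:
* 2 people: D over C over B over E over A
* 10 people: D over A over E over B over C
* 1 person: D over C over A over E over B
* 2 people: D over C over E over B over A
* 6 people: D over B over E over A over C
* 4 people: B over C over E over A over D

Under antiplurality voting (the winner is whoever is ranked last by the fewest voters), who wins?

Last-place votes: A 4, B 1, C 16, D 4, E 0.

E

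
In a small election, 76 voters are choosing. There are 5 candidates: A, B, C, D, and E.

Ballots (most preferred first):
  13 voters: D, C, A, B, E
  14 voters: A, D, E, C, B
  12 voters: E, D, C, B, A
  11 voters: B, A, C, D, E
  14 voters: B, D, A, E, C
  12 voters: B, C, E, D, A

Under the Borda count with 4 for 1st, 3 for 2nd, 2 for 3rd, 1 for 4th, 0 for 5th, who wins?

A: 13×2 + 14×4 + 12×0 + 11×3 + 14×2 + 12×0 = 143
B: 13×1 + 14×0 + 12×1 + 11×4 + 14×4 + 12×4 = 173
C: 13×3 + 14×1 + 12×2 + 11×2 + 14×0 + 12×3 = 135
D: 13×4 + 14×3 + 12×3 + 11×1 + 14×3 + 12×1 = 195
E: 13×0 + 14×2 + 12×4 + 11×0 + 14×1 + 12×2 = 114

D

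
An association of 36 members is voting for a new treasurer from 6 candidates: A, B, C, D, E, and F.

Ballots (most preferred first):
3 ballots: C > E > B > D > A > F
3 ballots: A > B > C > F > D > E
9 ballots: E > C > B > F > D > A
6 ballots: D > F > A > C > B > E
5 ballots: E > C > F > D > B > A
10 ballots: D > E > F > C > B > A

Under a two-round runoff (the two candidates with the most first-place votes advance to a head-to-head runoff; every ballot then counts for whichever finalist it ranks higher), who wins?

Round 1 first-place votes: A 3, B 0, C 3, D 16, E 14, F 0. D and E advance.
Runoff: D is ranked above E on 19 ballots, E above D on 17.

D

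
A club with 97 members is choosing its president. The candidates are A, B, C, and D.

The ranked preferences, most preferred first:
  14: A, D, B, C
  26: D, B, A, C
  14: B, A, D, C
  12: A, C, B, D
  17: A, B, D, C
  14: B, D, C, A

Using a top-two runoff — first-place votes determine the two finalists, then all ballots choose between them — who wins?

B

Round 1 first-place votes: A 43, B 28, C 0, D 26. A and B advance.
Runoff: A is ranked above B on 43 ballots, B above A on 54.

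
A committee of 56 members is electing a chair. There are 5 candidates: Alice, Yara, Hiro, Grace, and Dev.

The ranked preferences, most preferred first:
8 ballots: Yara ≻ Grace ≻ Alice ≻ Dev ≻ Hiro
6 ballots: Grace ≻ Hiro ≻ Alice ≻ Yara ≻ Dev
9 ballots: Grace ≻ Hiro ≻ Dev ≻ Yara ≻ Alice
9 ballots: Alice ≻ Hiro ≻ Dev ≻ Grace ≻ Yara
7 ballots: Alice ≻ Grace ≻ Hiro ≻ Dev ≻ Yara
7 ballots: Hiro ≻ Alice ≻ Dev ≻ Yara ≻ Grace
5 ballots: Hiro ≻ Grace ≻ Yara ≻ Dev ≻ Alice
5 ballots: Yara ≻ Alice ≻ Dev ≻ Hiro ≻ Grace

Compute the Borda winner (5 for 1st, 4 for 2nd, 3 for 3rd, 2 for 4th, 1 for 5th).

Alice: 8×3 + 6×3 + 9×1 + 9×5 + 7×5 + 7×4 + 5×1 + 5×4 = 184
Yara: 8×5 + 6×2 + 9×2 + 9×1 + 7×1 + 7×2 + 5×3 + 5×5 = 140
Hiro: 8×1 + 6×4 + 9×4 + 9×4 + 7×3 + 7×5 + 5×5 + 5×2 = 195
Grace: 8×4 + 6×5 + 9×5 + 9×2 + 7×4 + 7×1 + 5×4 + 5×1 = 185
Dev: 8×2 + 6×1 + 9×3 + 9×3 + 7×2 + 7×3 + 5×2 + 5×3 = 136

Hiro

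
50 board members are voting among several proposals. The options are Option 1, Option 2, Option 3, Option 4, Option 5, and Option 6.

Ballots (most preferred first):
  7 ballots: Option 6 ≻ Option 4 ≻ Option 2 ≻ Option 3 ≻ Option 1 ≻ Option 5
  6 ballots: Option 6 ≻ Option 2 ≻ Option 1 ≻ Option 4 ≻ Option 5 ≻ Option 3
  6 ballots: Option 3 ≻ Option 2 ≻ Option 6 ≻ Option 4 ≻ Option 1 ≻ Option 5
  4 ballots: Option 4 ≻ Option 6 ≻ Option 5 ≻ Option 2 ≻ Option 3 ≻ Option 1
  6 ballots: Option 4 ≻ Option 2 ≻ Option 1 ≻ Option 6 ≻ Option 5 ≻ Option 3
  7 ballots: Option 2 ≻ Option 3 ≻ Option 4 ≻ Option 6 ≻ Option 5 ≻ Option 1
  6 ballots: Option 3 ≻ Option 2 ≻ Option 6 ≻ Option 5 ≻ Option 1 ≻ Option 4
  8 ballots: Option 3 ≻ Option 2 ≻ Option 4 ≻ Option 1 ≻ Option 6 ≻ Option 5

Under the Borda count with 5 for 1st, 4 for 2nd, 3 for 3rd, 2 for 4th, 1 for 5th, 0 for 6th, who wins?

Option 1: 7×1 + 6×3 + 6×1 + 4×0 + 6×3 + 7×0 + 6×1 + 8×2 = 71
Option 2: 7×3 + 6×4 + 6×4 + 4×2 + 6×4 + 7×5 + 6×4 + 8×4 = 192
Option 3: 7×2 + 6×0 + 6×5 + 4×1 + 6×0 + 7×4 + 6×5 + 8×5 = 146
Option 4: 7×4 + 6×2 + 6×2 + 4×5 + 6×5 + 7×3 + 6×0 + 8×3 = 147
Option 5: 7×0 + 6×1 + 6×0 + 4×3 + 6×1 + 7×1 + 6×2 + 8×0 = 43
Option 6: 7×5 + 6×5 + 6×3 + 4×4 + 6×2 + 7×2 + 6×3 + 8×1 = 151

Option 2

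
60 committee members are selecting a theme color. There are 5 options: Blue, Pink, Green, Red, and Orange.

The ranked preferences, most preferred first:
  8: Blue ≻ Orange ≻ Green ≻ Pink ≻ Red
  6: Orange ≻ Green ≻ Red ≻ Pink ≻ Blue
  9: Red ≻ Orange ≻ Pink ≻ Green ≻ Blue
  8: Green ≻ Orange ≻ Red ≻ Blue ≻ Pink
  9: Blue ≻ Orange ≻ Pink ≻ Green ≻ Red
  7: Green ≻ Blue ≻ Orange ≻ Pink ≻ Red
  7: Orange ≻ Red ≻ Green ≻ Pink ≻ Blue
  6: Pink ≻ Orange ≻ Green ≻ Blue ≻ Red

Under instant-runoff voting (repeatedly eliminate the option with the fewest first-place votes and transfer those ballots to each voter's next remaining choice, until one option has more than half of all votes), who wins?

Round 1: Blue 17, Pink 6, Green 15, Red 9, Orange 13. Pink eliminated.
Round 2: Blue 17, Green 15, Red 9, Orange 19. Red eliminated.
Round 3: Blue 17, Green 15, Orange 28. Green eliminated.
Round 4: Blue 24, Orange 36. Orange has a majority (≥31).

Orange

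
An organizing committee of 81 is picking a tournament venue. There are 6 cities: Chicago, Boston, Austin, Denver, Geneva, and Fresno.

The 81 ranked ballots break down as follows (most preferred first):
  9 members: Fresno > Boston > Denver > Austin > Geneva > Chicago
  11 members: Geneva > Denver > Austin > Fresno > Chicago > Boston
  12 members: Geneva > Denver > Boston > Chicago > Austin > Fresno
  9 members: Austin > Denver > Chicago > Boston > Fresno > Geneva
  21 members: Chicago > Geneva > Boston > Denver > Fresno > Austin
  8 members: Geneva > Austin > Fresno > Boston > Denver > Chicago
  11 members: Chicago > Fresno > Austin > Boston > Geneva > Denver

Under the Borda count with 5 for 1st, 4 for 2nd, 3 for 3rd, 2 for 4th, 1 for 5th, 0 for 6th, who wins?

Geneva

Chicago: 9×0 + 11×1 + 12×2 + 9×3 + 21×5 + 8×0 + 11×5 = 222
Boston: 9×4 + 11×0 + 12×3 + 9×2 + 21×3 + 8×2 + 11×2 = 191
Austin: 9×2 + 11×3 + 12×1 + 9×5 + 21×0 + 8×4 + 11×3 = 173
Denver: 9×3 + 11×4 + 12×4 + 9×4 + 21×2 + 8×1 + 11×0 = 205
Geneva: 9×1 + 11×5 + 12×5 + 9×0 + 21×4 + 8×5 + 11×1 = 259
Fresno: 9×5 + 11×2 + 12×0 + 9×1 + 21×1 + 8×3 + 11×4 = 165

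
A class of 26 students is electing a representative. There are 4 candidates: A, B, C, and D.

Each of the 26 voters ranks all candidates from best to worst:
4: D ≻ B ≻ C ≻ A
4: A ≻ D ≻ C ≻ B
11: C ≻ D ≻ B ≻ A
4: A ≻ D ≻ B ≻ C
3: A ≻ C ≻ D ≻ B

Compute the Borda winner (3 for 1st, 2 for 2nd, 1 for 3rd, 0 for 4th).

A: 4×0 + 4×3 + 11×0 + 4×3 + 3×3 = 33
B: 4×2 + 4×0 + 11×1 + 4×1 + 3×0 = 23
C: 4×1 + 4×1 + 11×3 + 4×0 + 3×2 = 47
D: 4×3 + 4×2 + 11×2 + 4×2 + 3×1 = 53

D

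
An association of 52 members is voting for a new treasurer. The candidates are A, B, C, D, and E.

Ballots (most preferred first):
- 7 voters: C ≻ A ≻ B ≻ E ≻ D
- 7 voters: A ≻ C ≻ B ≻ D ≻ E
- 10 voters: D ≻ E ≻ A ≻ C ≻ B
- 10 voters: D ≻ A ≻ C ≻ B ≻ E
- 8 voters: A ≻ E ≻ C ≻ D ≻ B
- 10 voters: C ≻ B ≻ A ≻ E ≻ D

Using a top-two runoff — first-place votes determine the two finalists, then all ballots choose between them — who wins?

Round 1 first-place votes: A 15, B 0, C 17, D 20, E 0. D and C advance.
Runoff: D is ranked above C on 20 ballots, C above D on 32.

C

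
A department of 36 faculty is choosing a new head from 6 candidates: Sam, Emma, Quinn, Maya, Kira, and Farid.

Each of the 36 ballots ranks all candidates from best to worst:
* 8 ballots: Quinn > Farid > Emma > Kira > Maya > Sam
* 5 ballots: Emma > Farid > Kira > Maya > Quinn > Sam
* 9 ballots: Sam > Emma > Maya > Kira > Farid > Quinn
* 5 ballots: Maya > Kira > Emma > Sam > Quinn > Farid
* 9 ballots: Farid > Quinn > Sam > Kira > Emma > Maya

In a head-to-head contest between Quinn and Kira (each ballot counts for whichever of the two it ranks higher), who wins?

Quinn is ranked above Kira on 17 ballots; Kira above Quinn on 19.

Kira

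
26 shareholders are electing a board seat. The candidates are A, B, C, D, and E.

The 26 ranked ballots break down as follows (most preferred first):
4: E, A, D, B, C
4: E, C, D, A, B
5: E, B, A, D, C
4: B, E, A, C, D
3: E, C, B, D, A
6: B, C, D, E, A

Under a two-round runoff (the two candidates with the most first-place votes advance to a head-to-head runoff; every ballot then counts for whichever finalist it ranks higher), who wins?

Round 1 first-place votes: A 0, B 10, C 0, D 0, E 16. E and B advance.
Runoff: E is ranked above B on 16 ballots, B above E on 10.

E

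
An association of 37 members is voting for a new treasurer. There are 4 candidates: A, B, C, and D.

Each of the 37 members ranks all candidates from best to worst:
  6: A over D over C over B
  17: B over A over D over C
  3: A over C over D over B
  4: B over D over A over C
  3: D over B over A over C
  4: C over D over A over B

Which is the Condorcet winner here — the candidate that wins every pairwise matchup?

B vs A: 24–13
B vs C: 24–13
B vs D: 21–16
B beats every other candidate.

B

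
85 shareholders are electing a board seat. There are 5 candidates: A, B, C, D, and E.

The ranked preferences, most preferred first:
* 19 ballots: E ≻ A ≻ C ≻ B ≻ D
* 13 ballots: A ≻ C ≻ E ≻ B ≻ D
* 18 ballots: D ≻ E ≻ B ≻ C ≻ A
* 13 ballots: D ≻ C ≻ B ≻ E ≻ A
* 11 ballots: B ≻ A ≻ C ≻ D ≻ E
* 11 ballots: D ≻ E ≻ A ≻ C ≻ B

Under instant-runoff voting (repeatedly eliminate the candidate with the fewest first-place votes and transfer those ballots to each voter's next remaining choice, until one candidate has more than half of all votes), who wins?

A

Round 1: A 13, B 11, C 0, D 42, E 19. C eliminated.
Round 2: A 13, B 11, D 42, E 19. B eliminated.
Round 3: A 24, D 42, E 19. E eliminated.
Round 4: A 43, D 42. A has a majority (≥43).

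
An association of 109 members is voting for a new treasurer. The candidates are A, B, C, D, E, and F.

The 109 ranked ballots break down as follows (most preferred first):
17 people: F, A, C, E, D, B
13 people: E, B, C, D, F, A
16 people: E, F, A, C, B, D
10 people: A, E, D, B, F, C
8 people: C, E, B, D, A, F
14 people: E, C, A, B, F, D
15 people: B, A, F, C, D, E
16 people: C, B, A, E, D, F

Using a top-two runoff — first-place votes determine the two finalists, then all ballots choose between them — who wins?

Round 1 first-place votes: A 10, B 15, C 24, D 0, E 43, F 17. E and C advance.
Runoff: E is ranked above C on 53 ballots, C above E on 56.

C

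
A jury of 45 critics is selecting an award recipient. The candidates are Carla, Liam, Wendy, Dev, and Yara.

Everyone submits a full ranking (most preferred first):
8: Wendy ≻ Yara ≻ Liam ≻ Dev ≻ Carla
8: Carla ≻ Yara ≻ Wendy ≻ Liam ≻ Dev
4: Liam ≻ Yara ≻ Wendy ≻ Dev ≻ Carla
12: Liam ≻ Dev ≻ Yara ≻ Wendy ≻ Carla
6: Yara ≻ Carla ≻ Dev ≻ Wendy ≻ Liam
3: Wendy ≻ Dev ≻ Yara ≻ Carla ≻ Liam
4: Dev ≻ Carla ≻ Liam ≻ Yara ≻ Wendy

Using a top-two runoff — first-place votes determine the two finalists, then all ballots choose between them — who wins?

Wendy

Round 1 first-place votes: Carla 8, Liam 16, Wendy 11, Dev 4, Yara 6. Liam and Wendy advance.
Runoff: Liam is ranked above Wendy on 20 ballots, Wendy above Liam on 25.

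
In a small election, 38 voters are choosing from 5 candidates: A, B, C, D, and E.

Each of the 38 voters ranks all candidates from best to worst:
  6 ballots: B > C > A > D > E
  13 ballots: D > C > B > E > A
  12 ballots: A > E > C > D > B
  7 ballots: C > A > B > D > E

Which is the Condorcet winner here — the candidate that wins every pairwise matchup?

C vs A: 26–12
C vs B: 32–6
C vs D: 25–13
C vs E: 26–12
C beats every other candidate.

C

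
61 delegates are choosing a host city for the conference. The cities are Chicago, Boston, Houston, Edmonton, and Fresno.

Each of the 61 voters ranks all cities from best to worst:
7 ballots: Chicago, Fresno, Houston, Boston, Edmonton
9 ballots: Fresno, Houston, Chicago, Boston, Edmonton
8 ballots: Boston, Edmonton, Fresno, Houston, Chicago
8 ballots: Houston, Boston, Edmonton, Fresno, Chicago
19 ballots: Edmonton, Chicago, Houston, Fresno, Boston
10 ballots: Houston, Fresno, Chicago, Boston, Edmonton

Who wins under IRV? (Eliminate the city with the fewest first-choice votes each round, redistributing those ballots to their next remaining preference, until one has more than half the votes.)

Round 1: Chicago 7, Boston 8, Houston 18, Edmonton 19, Fresno 9. Chicago eliminated.
Round 2: Boston 8, Houston 18, Edmonton 19, Fresno 16. Boston eliminated.
Round 3: Houston 18, Edmonton 27, Fresno 16. Fresno eliminated.
Round 4: Houston 34, Edmonton 27. Houston has a majority (≥31).

Houston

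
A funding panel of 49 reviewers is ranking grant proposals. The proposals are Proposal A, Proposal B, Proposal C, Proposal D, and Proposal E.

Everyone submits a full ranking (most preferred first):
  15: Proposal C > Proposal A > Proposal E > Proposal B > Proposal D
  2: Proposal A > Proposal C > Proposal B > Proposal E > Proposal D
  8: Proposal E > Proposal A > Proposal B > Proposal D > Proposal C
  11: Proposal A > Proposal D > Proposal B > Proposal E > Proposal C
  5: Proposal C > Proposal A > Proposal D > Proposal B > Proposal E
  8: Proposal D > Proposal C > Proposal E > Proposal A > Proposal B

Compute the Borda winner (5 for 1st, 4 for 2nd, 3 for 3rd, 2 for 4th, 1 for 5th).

Proposal A

Proposal A: 15×4 + 2×5 + 8×4 + 11×5 + 5×4 + 8×2 = 193
Proposal B: 15×2 + 2×3 + 8×3 + 11×3 + 5×2 + 8×1 = 111
Proposal C: 15×5 + 2×4 + 8×1 + 11×1 + 5×5 + 8×4 = 159
Proposal D: 15×1 + 2×1 + 8×2 + 11×4 + 5×3 + 8×5 = 132
Proposal E: 15×3 + 2×2 + 8×5 + 11×2 + 5×1 + 8×3 = 140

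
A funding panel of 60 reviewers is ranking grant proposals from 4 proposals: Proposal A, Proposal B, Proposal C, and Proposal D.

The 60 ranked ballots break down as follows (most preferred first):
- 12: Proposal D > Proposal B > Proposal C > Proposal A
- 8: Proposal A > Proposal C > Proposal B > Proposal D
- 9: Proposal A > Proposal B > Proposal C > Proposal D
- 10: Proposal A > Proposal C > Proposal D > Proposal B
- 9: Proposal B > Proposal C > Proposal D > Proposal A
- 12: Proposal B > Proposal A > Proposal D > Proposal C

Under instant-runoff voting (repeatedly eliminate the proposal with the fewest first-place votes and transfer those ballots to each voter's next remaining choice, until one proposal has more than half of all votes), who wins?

Proposal B

Round 1: Proposal A 27, Proposal B 21, Proposal C 0, Proposal D 12. Proposal C eliminated.
Round 2: Proposal A 27, Proposal B 21, Proposal D 12. Proposal D eliminated.
Round 3: Proposal A 27, Proposal B 33. Proposal B has a majority (≥31).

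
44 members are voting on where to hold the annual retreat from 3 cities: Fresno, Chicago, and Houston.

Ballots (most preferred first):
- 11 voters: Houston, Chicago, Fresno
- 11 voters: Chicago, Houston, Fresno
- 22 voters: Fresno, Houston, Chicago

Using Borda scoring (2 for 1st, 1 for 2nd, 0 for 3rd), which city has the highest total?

Houston

Fresno: 11×0 + 11×0 + 22×2 = 44
Chicago: 11×1 + 11×2 + 22×0 = 33
Houston: 11×2 + 11×1 + 22×1 = 55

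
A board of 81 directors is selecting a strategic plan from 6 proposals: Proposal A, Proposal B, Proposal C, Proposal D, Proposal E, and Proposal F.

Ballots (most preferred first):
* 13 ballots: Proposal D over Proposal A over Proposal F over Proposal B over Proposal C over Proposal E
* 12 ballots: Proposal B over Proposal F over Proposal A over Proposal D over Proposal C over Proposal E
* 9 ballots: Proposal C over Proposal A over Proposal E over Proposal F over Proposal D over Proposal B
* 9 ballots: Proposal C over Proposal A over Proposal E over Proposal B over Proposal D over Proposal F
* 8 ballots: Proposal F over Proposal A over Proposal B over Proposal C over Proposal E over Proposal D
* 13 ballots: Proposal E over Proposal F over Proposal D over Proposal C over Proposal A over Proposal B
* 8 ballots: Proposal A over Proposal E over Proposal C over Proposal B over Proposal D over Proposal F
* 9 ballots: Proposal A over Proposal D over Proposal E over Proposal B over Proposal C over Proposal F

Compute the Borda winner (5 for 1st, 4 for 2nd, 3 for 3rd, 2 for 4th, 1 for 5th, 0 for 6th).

Proposal A: 13×4 + 12×3 + 9×4 + 9×4 + 8×4 + 13×1 + 8×5 + 9×5 = 290
Proposal B: 13×2 + 12×5 + 9×0 + 9×2 + 8×3 + 13×0 + 8×2 + 9×2 = 162
Proposal C: 13×1 + 12×1 + 9×5 + 9×5 + 8×2 + 13×2 + 8×3 + 9×1 = 190
Proposal D: 13×5 + 12×2 + 9×1 + 9×1 + 8×0 + 13×3 + 8×1 + 9×4 = 190
Proposal E: 13×0 + 12×0 + 9×3 + 9×3 + 8×1 + 13×5 + 8×4 + 9×3 = 186
Proposal F: 13×3 + 12×4 + 9×2 + 9×0 + 8×5 + 13×4 + 8×0 + 9×0 = 197

Proposal A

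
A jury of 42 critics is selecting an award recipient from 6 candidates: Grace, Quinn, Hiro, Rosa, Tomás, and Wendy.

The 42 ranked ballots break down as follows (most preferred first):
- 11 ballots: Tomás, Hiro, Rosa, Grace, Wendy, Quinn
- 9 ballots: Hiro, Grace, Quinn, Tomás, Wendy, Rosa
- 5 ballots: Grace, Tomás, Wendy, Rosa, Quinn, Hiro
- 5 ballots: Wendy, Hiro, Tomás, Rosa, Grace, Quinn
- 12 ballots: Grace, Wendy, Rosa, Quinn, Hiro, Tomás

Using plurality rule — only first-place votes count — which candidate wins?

Grace

First-place votes: Grace 17, Quinn 0, Hiro 9, Rosa 0, Tomás 11, Wendy 5.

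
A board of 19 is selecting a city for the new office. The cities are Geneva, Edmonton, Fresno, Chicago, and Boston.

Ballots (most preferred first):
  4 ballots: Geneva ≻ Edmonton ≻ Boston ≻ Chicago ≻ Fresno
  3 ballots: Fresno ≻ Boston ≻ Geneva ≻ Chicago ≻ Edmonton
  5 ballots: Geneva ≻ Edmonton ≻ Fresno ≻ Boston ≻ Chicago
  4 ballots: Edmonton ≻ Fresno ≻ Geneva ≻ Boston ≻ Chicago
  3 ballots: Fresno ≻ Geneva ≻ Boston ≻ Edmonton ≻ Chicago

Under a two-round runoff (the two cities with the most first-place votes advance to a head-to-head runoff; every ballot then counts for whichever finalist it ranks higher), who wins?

Round 1 first-place votes: Geneva 9, Edmonton 4, Fresno 6, Chicago 0, Boston 0. Geneva and Fresno advance.
Runoff: Geneva is ranked above Fresno on 9 ballots, Fresno above Geneva on 10.

Fresno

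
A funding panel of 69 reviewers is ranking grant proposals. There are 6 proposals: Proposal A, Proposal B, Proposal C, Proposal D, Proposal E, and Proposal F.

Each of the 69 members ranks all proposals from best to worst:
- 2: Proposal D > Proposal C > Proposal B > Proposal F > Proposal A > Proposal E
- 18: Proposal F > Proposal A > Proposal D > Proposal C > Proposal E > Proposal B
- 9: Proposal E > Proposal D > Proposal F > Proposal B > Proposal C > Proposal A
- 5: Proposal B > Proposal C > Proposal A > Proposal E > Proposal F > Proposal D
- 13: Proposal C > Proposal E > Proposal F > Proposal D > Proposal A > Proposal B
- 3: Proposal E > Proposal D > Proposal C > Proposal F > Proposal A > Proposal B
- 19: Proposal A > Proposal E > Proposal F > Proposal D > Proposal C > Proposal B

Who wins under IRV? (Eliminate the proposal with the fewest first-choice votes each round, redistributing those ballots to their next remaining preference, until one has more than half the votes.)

Round 1: Proposal A 19, Proposal B 5, Proposal C 13, Proposal D 2, Proposal E 12, Proposal F 18. Proposal D eliminated.
Round 2: Proposal A 19, Proposal B 5, Proposal C 15, Proposal E 12, Proposal F 18. Proposal B eliminated.
Round 3: Proposal A 19, Proposal C 20, Proposal E 12, Proposal F 18. Proposal E eliminated.
Round 4: Proposal A 19, Proposal C 23, Proposal F 27. Proposal A eliminated.
Round 5: Proposal C 23, Proposal F 46. Proposal F has a majority (≥35).

Proposal F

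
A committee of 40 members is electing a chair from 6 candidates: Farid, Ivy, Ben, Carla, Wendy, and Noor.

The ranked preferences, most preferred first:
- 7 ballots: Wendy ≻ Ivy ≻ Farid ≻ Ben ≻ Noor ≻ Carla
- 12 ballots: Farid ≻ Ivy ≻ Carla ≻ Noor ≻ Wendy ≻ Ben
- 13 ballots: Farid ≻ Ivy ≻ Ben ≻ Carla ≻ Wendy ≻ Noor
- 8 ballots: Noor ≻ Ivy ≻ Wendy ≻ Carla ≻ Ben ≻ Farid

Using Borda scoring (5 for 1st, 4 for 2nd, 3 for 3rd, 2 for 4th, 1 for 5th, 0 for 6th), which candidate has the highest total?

Ivy

Farid: 7×3 + 12×5 + 13×5 + 8×0 = 146
Ivy: 7×4 + 12×4 + 13×4 + 8×4 = 160
Ben: 7×2 + 12×0 + 13×3 + 8×1 = 61
Carla: 7×0 + 12×3 + 13×2 + 8×2 = 78
Wendy: 7×5 + 12×1 + 13×1 + 8×3 = 84
Noor: 7×1 + 12×2 + 13×0 + 8×5 = 71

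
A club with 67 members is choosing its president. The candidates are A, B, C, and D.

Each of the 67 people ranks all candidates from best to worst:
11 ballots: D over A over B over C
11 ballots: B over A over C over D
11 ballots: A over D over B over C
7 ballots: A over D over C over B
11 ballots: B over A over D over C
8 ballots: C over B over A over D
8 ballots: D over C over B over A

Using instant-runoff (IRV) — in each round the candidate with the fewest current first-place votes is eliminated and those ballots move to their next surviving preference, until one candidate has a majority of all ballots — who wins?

D

Round 1: A 18, B 22, C 8, D 19. C eliminated.
Round 2: A 18, B 30, D 19. A eliminated.
Round 3: B 30, D 37. D has a majority (≥34).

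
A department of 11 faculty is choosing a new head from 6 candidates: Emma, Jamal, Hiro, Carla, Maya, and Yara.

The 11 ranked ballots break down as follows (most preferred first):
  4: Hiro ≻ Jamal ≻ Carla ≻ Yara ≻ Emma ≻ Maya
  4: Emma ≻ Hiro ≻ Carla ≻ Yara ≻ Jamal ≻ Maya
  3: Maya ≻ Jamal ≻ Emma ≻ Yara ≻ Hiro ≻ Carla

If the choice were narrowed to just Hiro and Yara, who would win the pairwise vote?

Hiro

Hiro is ranked above Yara on 8 ballots; Yara above Hiro on 3.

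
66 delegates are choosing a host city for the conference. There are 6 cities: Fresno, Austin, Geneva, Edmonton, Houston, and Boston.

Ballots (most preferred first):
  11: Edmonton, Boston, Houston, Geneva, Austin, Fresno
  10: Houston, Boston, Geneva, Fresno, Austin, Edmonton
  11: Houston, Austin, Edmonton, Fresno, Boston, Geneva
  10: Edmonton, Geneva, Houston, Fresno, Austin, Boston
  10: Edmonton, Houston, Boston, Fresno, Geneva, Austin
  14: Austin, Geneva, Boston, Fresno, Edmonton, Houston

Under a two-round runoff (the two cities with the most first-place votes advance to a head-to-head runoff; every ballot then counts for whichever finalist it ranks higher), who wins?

Round 1 first-place votes: Fresno 0, Austin 14, Geneva 0, Edmonton 31, Houston 21, Boston 0. Edmonton and Houston advance.
Runoff: Edmonton is ranked above Houston on 45 ballots, Houston above Edmonton on 21.

Edmonton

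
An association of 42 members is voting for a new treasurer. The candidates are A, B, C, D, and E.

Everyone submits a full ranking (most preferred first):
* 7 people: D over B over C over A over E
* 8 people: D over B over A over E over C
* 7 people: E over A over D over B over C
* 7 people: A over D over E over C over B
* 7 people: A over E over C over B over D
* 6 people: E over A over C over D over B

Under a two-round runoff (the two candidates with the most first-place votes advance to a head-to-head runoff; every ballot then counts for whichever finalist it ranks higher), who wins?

A

Round 1 first-place votes: A 14, B 0, C 0, D 15, E 13. D and A advance.
Runoff: D is ranked above A on 15 ballots, A above D on 27.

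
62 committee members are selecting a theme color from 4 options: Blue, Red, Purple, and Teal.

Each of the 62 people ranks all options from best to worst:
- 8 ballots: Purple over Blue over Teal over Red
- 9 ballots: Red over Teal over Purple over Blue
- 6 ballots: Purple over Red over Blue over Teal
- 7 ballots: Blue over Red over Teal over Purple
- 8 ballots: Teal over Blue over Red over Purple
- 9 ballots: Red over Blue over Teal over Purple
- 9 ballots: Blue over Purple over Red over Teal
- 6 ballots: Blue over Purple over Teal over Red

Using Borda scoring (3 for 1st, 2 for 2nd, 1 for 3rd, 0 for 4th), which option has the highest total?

Blue: 8×2 + 9×0 + 6×1 + 7×3 + 8×2 + 9×2 + 9×3 + 6×3 = 122
Red: 8×0 + 9×3 + 6×2 + 7×2 + 8×1 + 9×3 + 9×1 + 6×0 = 97
Purple: 8×3 + 9×1 + 6×3 + 7×0 + 8×0 + 9×0 + 9×2 + 6×2 = 81
Teal: 8×1 + 9×2 + 6×0 + 7×1 + 8×3 + 9×1 + 9×0 + 6×1 = 72

Blue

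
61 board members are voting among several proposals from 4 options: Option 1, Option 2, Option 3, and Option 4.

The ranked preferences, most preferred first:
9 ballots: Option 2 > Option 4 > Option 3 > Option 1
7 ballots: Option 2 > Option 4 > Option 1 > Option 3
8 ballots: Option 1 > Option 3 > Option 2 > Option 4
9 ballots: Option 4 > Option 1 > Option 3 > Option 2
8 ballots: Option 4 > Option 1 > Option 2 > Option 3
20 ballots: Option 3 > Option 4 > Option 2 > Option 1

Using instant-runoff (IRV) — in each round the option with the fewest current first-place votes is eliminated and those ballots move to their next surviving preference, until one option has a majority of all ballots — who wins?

Option 4

Round 1: Option 1 8, Option 2 16, Option 3 20, Option 4 17. Option 1 eliminated.
Round 2: Option 2 16, Option 3 28, Option 4 17. Option 2 eliminated.
Round 3: Option 3 28, Option 4 33. Option 4 has a majority (≥31).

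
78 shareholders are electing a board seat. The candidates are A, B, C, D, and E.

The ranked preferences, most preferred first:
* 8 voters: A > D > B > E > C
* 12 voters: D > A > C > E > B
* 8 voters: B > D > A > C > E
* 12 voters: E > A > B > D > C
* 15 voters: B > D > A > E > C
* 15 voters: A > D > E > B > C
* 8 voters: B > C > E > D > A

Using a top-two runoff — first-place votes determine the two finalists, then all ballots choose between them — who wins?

A

Round 1 first-place votes: A 23, B 31, C 0, D 12, E 12. B and A advance.
Runoff: B is ranked above A on 31 ballots, A above B on 47.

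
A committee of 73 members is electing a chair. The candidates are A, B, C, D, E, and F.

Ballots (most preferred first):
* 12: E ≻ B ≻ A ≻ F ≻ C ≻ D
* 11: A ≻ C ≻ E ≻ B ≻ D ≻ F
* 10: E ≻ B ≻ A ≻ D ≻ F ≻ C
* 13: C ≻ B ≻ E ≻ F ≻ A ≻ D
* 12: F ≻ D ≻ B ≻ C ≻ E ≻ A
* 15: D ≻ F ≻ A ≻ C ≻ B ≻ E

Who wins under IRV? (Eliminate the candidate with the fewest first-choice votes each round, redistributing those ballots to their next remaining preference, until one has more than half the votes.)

Round 1: A 11, B 0, C 13, D 15, E 22, F 12. B eliminated.
Round 2: A 11, C 13, D 15, E 22, F 12. A eliminated.
Round 3: C 24, D 15, E 22, F 12. F eliminated.
Round 4: C 24, D 27, E 22. E eliminated.
Round 5: C 36, D 37. D has a majority (≥37).

D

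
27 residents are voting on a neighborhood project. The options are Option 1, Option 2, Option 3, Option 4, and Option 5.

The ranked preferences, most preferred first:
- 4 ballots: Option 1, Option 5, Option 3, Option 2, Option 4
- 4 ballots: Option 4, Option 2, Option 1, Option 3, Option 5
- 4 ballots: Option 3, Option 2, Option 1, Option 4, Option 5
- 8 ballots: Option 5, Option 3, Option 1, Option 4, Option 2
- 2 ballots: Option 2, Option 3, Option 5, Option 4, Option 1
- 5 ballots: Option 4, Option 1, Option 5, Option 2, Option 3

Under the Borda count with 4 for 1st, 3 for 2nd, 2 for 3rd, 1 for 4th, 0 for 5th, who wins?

Option 1

Option 1: 4×4 + 4×2 + 4×2 + 8×2 + 2×0 + 5×3 = 63
Option 2: 4×1 + 4×3 + 4×3 + 8×0 + 2×4 + 5×1 = 41
Option 3: 4×2 + 4×1 + 4×4 + 8×3 + 2×3 + 5×0 = 58
Option 4: 4×0 + 4×4 + 4×1 + 8×1 + 2×1 + 5×4 = 50
Option 5: 4×3 + 4×0 + 4×0 + 8×4 + 2×2 + 5×2 = 58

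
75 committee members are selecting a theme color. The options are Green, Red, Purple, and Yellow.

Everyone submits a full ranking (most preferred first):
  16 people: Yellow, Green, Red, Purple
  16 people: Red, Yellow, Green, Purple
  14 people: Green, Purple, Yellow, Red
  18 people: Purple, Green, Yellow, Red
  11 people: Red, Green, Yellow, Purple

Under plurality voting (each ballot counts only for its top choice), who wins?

Red

First-place votes: Green 14, Red 27, Purple 18, Yellow 16.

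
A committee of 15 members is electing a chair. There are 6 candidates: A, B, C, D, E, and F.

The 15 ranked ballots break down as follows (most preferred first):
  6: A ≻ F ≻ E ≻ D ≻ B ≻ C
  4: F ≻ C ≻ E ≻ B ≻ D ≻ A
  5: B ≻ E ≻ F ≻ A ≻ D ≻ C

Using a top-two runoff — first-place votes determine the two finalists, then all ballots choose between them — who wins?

B

Round 1 first-place votes: A 6, B 5, C 0, D 0, E 0, F 4. A and B advance.
Runoff: A is ranked above B on 6 ballots, B above A on 9.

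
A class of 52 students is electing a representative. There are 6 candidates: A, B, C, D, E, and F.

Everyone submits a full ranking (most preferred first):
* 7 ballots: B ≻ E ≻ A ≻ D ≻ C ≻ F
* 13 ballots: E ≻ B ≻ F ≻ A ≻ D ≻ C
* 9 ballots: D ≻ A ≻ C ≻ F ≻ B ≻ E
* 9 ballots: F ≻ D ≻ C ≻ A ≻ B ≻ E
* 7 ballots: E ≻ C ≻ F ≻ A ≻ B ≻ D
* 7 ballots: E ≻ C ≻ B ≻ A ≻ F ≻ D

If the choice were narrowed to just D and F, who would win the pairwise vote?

F

D is ranked above F on 16 ballots; F above D on 36.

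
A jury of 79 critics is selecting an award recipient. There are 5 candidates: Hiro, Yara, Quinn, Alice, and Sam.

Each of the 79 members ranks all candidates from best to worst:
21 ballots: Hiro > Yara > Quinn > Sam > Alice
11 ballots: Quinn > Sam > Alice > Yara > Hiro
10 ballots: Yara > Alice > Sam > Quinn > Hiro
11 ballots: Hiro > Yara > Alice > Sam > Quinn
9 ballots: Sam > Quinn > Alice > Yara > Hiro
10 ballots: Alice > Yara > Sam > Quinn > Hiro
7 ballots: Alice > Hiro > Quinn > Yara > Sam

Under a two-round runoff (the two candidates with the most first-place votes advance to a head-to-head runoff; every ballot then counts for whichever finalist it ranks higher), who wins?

Round 1 first-place votes: Hiro 32, Yara 10, Quinn 11, Alice 17, Sam 9. Hiro and Alice advance.
Runoff: Hiro is ranked above Alice on 32 ballots, Alice above Hiro on 47.

Alice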